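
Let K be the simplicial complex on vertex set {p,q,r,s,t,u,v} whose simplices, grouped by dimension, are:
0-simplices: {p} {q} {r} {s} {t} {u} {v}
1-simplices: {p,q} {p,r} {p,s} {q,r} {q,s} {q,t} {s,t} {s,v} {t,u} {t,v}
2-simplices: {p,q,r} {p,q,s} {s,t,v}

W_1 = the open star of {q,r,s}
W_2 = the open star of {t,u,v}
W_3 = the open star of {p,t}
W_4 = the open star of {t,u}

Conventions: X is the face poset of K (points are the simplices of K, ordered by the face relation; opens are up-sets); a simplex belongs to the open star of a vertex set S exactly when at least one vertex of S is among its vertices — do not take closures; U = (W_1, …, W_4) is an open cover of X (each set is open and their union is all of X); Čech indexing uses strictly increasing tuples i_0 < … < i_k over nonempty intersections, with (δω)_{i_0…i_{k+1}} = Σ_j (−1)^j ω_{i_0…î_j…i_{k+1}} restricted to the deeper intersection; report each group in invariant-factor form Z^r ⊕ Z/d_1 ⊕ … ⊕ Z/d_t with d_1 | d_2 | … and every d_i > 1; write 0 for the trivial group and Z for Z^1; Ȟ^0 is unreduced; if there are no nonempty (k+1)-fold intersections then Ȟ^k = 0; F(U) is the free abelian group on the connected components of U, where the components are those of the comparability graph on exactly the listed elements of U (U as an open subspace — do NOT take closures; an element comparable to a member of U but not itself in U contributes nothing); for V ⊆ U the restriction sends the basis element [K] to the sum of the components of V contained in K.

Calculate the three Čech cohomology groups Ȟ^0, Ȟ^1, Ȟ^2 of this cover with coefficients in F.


nerve of the cover:
  W1={{q},{r},{s},{p,q},{p,r},{p,s},{q,r},{q,s},{q,t},{s,t},{s,v},{p,q,r},{p,q,s},{s,t,v}} W2={{t},{u},{v},{q,t},{s,t},{s,v},{t,u},{t,v},{s,t,v}} W3={{p},{t},{p,q},{p,r},{p,s},{q,t},{s,t},{t,u},{t,v},{p,q,r},{p,q,s},{s,t,v}} W4={{t},{u},{q,t},{s,t},{t,u},{t,v},{s,t,v}}
  W12={{q,t},{s,t},{s,v},{s,t,v}} W13={{p,q},{p,r},{p,s},{q,t},{s,t},{p,q,r},{p,q,s},{s,t,v}} W14={{q,t},{s,t},{s,t,v}} W23={{t},{q,t},{s,t},{t,u},{t,v},{s,t,v}} W24={{t},{u},{q,t},{s,t},{t,u},{t,v},{s,t,v}} W34={{t},{q,t},{s,t},{t,u},{t,v},{s,t,v}}
  W123={{q,t},{s,t},{s,t,v}} W124={{q,t},{s,t},{s,t,v}} W134={{q,t},{s,t},{s,t,v}} W234={{t},{q,t},{s,t},{t,u},{t,v},{s,t,v}}
  W1234={{q,t},{s,t},{s,t,v}}
components per intersection:
  W1: {{q},{r},{s},{p,q},{p,r},{p,s},{q,r},{q,s},{q,t},{s,t},{s,v},{p,q,r},{p,q,s},{s,t,v}}
  W2: {{t},{u},{v},{q,t},{s,t},{s,v},{t,u},{t,v},{s,t,v}}
  W3: {{p},{p,q},{p,r},{p,s},{p,q,r},{p,q,s}} {{t},{q,t},{s,t},{t,u},{t,v},{s,t,v}}
  W4: {{t},{u},{q,t},{s,t},{t,u},{t,v},{s,t,v}}
  W12: {{q,t}} {{s,t},{s,v},{s,t,v}}
  W13: {{p,q},{p,r},{p,s},{p,q,r},{p,q,s}} {{q,t}} {{s,t},{s,t,v}}
  W14: {{q,t}} {{s,t},{s,t,v}}
  W23: {{t},{q,t},{s,t},{t,u},{t,v},{s,t,v}}
  W24: {{t},{u},{q,t},{s,t},{t,u},{t,v},{s,t,v}}
  W34: {{t},{q,t},{s,t},{t,u},{t,v},{s,t,v}}
  W123: {{q,t}} {{s,t},{s,t,v}}
  W124: {{q,t}} {{s,t},{s,t,v}}
  W134: {{q,t}} {{s,t},{s,t,v}}
  W234: {{t},{q,t},{s,t},{t,u},{t,v},{s,t,v}}
  W1234: {{q,t}} {{s,t},{s,t,v}}
C dims 5,10,7,2; δ0: rk 4, SNF 1^4; δ1: rk 5, SNF 1^5; δ2: rk 2, SNF 1^2
Ȟ^0 = (5 − 4) − 0 = 1, so Ȟ^0 ≅ Z
Ȟ^1 = (10 − 5) − 4 = 1, so Ȟ^1 ≅ Z
Ȟ^2 = (7 − 2) − 5 = 0, so Ȟ^2 ≅ 0

Ȟ^0 ≅ Z, Ȟ^1 ≅ Z and Ȟ^2 ≅ 0


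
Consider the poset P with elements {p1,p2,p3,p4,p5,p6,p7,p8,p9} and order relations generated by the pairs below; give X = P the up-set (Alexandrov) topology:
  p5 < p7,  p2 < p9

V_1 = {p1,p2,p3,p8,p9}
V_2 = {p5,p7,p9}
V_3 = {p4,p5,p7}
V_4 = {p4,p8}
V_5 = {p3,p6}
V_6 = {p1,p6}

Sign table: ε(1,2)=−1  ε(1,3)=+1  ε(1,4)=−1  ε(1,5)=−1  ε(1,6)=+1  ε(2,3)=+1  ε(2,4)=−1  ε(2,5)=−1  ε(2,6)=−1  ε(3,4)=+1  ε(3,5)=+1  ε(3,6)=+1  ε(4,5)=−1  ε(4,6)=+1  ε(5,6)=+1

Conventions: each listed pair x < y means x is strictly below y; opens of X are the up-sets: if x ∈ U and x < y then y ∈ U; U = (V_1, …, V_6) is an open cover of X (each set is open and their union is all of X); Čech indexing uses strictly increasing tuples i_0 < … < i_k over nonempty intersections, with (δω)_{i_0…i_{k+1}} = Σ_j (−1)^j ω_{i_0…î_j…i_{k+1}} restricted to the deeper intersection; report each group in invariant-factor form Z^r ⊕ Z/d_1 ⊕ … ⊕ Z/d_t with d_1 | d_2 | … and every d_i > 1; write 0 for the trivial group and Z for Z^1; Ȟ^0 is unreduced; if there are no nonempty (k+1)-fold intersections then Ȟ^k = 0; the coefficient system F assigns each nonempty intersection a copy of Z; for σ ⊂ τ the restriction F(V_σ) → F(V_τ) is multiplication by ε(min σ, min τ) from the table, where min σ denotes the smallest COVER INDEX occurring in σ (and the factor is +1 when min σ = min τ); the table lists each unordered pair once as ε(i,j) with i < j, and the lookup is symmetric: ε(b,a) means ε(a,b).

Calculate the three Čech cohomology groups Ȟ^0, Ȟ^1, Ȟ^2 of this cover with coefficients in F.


nonempty intersections:
  V12={p9} V14={p8} V15={p3} V16={p1} V23={p5,p7} V34={p4} V56={p6}
C dims 6,7; δ0: rk 6, SNF 1^5·2
Ȟ^0: (6−6)−0=0 ⇒ 0
Ȟ^1: (7−0)−6=1 plus torsion [2] ⇒ Z ⊕ Z/2
Ȟ^2: (0−0)−0=0 ⇒ 0

Ȟ^0(U;F) ≅ 0; Ȟ^1(U;F) ≅ Z ⊕ Z/2; Ȟ^2(U;F) ≅ 0


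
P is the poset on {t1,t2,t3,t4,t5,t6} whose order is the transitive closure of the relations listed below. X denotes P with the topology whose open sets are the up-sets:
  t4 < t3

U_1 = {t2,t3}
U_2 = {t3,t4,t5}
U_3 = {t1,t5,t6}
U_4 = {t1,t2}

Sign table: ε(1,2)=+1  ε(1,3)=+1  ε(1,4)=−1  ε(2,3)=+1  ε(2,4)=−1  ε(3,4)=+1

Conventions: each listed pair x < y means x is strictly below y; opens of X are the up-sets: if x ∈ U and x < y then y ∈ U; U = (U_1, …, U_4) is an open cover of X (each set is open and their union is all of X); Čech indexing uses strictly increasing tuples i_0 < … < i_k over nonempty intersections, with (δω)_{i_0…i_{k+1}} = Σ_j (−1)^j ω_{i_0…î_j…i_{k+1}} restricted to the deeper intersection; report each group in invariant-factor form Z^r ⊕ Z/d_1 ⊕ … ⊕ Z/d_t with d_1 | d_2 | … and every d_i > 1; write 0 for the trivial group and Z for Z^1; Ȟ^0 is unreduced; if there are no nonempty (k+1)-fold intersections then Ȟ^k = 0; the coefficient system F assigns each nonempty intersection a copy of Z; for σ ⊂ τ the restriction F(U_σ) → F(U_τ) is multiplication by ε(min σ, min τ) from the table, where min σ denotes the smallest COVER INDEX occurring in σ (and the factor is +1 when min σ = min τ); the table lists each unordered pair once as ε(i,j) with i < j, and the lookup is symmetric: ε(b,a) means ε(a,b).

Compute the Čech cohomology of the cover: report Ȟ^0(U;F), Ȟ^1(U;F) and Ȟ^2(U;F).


intersection data:
  U12={t3} U14={t2} U23={t5} U34={t1}
C dims 4,4; δ0: rk 4, SNF 1^3·2
Ȟ^0 = (4 − 4) − 0 = 0, so Ȟ^0 ≅ 0
Ȟ^1 = (4 − 0) − 4 = 0 plus torsion [2], so Ȟ^1 ≅ Z/2
Ȟ^2 = (0 − 0) − 0 = 0, so Ȟ^2 ≅ 0

Ȟ^0(U;F) ≅ 0,  Ȟ^1(U;F) ≅ Z/2,  Ȟ^2(U;F) ≅ 0


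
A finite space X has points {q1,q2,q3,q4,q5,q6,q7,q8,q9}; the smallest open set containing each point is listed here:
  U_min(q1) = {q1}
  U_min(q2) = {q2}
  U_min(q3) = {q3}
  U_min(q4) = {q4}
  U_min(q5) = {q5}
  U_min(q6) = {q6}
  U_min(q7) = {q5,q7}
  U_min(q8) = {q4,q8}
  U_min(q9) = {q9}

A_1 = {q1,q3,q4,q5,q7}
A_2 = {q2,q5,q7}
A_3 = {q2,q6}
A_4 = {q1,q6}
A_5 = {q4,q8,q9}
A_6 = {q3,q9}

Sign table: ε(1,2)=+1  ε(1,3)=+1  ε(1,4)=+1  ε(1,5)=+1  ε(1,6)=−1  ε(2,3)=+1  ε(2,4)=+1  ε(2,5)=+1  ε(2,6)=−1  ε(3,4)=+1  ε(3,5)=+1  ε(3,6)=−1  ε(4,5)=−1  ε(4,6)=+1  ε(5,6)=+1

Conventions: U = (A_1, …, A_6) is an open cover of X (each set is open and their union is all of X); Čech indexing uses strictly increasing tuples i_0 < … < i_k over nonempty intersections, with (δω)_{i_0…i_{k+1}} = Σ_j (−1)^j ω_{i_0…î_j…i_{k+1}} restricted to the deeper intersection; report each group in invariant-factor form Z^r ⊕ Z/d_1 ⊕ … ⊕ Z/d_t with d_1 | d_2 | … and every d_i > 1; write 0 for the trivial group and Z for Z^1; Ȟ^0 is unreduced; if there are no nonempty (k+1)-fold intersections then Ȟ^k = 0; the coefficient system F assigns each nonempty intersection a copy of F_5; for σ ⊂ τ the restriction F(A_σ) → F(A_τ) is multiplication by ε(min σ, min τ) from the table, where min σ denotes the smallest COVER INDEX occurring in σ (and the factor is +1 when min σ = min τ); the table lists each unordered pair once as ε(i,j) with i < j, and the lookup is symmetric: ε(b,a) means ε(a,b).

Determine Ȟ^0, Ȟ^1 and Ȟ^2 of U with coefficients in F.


cover nerve:
  A12={q5,q7} A14={q1} A15={q4} A16={q3} A23={q2} A34={q6} A56={q9}
C dims 6,7; δ0: rk_F5 6
Ȟ^0: (6−6)−0=0 ⇒ 0
Ȟ^1: (7−0)−6=1 ⇒ Z/5
Ȟ^2: (0−0)−0=0 ⇒ 0

Ȟ^0(U;F) ≅ 0,  Ȟ^1(U;F) ≅ Z/5,  Ȟ^2(U;F) ≅ 0


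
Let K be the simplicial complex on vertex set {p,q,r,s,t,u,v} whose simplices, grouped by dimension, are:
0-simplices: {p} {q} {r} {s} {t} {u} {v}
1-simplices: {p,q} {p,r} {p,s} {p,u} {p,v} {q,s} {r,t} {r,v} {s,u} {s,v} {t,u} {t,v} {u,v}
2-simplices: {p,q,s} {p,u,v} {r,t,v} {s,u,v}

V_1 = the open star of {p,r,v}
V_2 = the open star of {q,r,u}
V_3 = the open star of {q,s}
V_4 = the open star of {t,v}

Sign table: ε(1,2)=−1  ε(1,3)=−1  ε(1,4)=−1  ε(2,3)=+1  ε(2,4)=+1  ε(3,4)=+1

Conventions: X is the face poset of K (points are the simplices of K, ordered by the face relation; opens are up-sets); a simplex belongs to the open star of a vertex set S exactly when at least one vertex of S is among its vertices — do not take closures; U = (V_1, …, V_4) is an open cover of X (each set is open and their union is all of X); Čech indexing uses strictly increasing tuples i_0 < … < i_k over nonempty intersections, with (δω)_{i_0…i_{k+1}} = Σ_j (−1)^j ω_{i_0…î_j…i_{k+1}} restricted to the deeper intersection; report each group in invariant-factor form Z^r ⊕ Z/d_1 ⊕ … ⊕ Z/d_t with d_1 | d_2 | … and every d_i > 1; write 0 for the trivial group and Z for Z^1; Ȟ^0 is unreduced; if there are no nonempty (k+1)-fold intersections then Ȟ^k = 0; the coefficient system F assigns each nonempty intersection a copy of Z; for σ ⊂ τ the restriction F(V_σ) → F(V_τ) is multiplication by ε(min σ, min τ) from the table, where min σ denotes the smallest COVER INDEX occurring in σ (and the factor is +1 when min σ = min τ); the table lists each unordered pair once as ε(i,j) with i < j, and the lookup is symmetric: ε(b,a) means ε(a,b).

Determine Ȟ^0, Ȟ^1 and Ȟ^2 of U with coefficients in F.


cover nerve:
  V1={{p},{r},{v},{p,q},{p,r},{p,s},{p,u},{p,v},{r,t},{r,v},{s,v},{t,v},{u,v},{p,q,s},{p,u,v},{r,t,v},{s,u,v}} V2={{q},{r},{u},{p,q},{p,r},{p,u},{q,s},{r,t},{r,v},{s,u},{t,u},{u,v},{p,q,s},{p,u,v},{r,t,v},{s,u,v}} V3={{q},{s},{p,q},{p,s},{q,s},{s,u},{s,v},{p,q,s},{s,u,v}} V4={{t},{v},{p,v},{r,t},{r,v},{s,v},{t,u},{t,v},{u,v},{p,u,v},{r,t,v},{s,u,v}}
  V12={{r},{p,q},{p,r},{p,u},{r,t},{r,v},{u,v},{p,q,s},{p,u,v},{r,t,v},{s,u,v}} V13={{p,q},{p,s},{s,v},{p,q,s},{s,u,v}} V14={{v},{p,v},{r,t},{r,v},{s,v},{t,v},{u,v},{p,u,v},{r,t,v},{s,u,v}} V23={{q},{p,q},{q,s},{s,u},{p,q,s},{s,u,v}} V24={{r,t},{r,v},{t,u},{u,v},{p,u,v},{r,t,v},{s,u,v}} V34={{s,v},{s,u,v}}
  V123={{p,q},{p,q,s},{s,u,v}} V124={{r,t},{r,v},{u,v},{p,u,v},{r,t,v},{s,u,v}} V134={{s,v},{s,u,v}} V234={{s,u,v}}
  V1234={{s,u,v}}
C dims 4,6,4,1; δ0: rk 3, SNF 1^3; δ1: rk 3, SNF 1^3; δ2: rk 1, SNF 1^1
Ȟ^0: (4−3)−0=1 ⇒ Z
Ȟ^1: (6−3)−3=0 ⇒ 0
Ȟ^2: (4−1)−3=0 ⇒ 0

Ȟ^0(U;F) ≅ Z, Ȟ^1(U;F) ≅ 0, Ȟ^2(U;F) ≅ 0


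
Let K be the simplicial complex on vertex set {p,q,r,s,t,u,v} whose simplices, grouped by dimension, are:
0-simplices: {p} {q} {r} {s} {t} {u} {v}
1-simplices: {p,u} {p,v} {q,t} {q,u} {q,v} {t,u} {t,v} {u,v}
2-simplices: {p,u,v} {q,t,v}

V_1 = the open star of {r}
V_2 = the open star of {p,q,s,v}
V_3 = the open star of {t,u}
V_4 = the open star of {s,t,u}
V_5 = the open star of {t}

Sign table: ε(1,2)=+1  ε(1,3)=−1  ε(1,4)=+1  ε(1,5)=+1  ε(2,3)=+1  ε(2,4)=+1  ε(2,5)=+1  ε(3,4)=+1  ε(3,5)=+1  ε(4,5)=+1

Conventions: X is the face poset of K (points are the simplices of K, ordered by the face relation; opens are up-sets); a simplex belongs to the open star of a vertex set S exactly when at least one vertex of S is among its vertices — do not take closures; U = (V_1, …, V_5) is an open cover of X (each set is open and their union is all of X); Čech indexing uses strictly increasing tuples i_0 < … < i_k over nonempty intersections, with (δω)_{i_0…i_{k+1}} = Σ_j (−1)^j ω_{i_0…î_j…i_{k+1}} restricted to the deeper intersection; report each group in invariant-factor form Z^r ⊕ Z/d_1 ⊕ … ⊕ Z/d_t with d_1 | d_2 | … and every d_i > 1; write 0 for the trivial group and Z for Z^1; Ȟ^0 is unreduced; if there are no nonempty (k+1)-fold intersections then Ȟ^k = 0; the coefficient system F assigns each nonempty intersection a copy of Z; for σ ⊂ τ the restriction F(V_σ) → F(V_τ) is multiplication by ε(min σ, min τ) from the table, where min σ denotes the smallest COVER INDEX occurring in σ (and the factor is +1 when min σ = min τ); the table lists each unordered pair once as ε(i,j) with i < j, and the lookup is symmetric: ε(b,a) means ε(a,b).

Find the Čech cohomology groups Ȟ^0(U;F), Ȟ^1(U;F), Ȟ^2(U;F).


Ȟ^0 ≅ Z^2; Ȟ^1 ≅ 0; Ȟ^2 ≅ 0

intersection data:
  V1={{r}} V2={{p},{q},{s},{v},{p,u},{p,v},{q,t},{q,u},{q,v},{t,v},{u,v},{p,u,v},{q,t,v}} V3={{t},{u},{p,u},{q,t},{q,u},{t,u},{t,v},{u,v},{p,u,v},{q,t,v}} V4={{s},{t},{u},{p,u},{q,t},{q,u},{t,u},{t,v},{u,v},{p,u,v},{q,t,v}} V5={{t},{q,t},{t,u},{t,v},{q,t,v}}
  V23={{p,u},{q,t},{q,u},{t,v},{u,v},{p,u,v},{q,t,v}} V24={{s},{p,u},{q,t},{q,u},{t,v},{u,v},{p,u,v},{q,t,v}} V25={{q,t},{t,v},{q,t,v}} V34={{t},{u},{p,u},{q,t},{q,u},{t,u},{t,v},{u,v},{p,u,v},{q,t,v}} V35={{t},{q,t},{t,u},{t,v},{q,t,v}} V45={{t},{q,t},{t,u},{t,v},{q,t,v}}
  V234={{p,u},{q,t},{q,u},{t,v},{u,v},{p,u,v},{q,t,v}} V235={{q,t},{t,v},{q,t,v}} V245={{q,t},{t,v},{q,t,v}} V345={{t},{q,t},{t,u},{t,v},{q,t,v}}
  V2345={{q,t},{t,v},{q,t,v}}
C dims 5,6,4,1; δ0: rk 3, SNF 1^3; δ1: rk 3, SNF 1^3; δ2: rk 1, SNF 1^1
Ȟ^0 = (5 − 3) − 0 = 2, so Ȟ^0 ≅ Z^2
Ȟ^1 = (6 − 3) − 3 = 0, so Ȟ^1 ≅ 0
Ȟ^2 = (4 − 1) − 3 = 0, so Ȟ^2 ≅ 0


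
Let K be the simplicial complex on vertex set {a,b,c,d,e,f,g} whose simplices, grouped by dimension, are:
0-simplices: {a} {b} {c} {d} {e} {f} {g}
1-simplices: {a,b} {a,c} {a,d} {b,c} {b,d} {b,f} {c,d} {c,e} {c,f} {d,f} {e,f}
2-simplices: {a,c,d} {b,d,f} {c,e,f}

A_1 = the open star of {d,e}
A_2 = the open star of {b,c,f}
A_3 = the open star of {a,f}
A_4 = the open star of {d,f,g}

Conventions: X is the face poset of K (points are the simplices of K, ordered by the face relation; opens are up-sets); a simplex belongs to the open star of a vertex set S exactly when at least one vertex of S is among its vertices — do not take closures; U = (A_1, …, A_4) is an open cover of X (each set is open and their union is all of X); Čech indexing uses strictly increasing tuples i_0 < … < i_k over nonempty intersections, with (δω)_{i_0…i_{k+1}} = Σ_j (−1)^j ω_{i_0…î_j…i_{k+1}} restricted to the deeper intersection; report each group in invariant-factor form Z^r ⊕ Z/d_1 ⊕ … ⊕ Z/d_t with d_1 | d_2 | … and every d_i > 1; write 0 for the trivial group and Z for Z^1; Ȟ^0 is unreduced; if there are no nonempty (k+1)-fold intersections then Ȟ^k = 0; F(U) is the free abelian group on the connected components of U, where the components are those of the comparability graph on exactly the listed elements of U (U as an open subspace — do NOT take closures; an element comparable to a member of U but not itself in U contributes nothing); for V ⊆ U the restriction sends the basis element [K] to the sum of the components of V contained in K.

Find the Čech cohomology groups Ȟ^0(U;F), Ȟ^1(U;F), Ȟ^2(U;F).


Ȟ^0 = Z^2, Ȟ^1 = Z^2, Ȟ^2 = 0

nerve of the cover:
  A1={{d},{e},{a,d},{b,d},{c,d},{c,e},{d,f},{e,f},{a,c,d},{b,d,f},{c,e,f}} A2={{b},{c},{f},{a,b},{a,c},{b,c},{b,d},{b,f},{c,d},{c,e},{c,f},{d,f},{e,f},{a,c,d},{b,d,f},{c,e,f}} A3={{a},{f},{a,b},{a,c},{a,d},{b,f},{c,f},{d,f},{e,f},{a,c,d},{b,d,f},{c,e,f}} A4={{d},{f},{g},{a,d},{b,d},{b,f},{c,d},{c,f},{d,f},{e,f},{a,c,d},{b,d,f},{c,e,f}}
  A12={{b,d},{c,d},{c,e},{d,f},{e,f},{a,c,d},{b,d,f},{c,e,f}} A13={{a,d},{d,f},{e,f},{a,c,d},{b,d,f},{c,e,f}} A14={{d},{a,d},{b,d},{c,d},{d,f},{e,f},{a,c,d},{b,d,f},{c,e,f}} A23={{f},{a,b},{a,c},{b,f},{c,f},{d,f},{e,f},{a,c,d},{b,d,f},{c,e,f}} A24={{f},{b,d},{b,f},{c,d},{c,f},{d,f},{e,f},{a,c,d},{b,d,f},{c,e,f}} A34={{f},{a,d},{b,f},{c,f},{d,f},{e,f},{a,c,d},{b,d,f},{c,e,f}}
  A123={{d,f},{e,f},{a,c,d},{b,d,f},{c,e,f}} A124={{b,d},{c,d},{d,f},{e,f},{a,c,d},{b,d,f},{c,e,f}} A134={{a,d},{d,f},{e,f},{a,c,d},{b,d,f},{c,e,f}} A234={{f},{b,f},{c,f},{d,f},{e,f},{a,c,d},{b,d,f},{c,e,f}}
  A1234={{d,f},{e,f},{a,c,d},{b,d,f},{c,e,f}}
components per intersection:
  A1: {{d},{a,d},{b,d},{c,d},{d,f},{a,c,d},{b,d,f}} {{e},{c,e},{e,f},{c,e,f}}
  A2: {{b},{c},{f},{a,b},{a,c},{b,c},{b,d},{b,f},{c,d},{c,e},{c,f},{d,f},{e,f},{a,c,d},{b,d,f},{c,e,f}}
  A3: {{a},{a,b},{a,c},{a,d},{a,c,d}} {{f},{b,f},{c,f},{d,f},{e,f},{b,d,f},{c,e,f}}
  A4: {{d},{f},{a,d},{b,d},{b,f},{c,d},{c,f},{d,f},{e,f},{a,c,d},{b,d,f},{c,e,f}} {{g}}
  A12: {{b,d},{d,f},{b,d,f}} {{c,d},{a,c,d}} {{c,e},{e,f},{c,e,f}}
  A13: {{a,d},{a,c,d}} {{d,f},{b,d,f}} {{e,f},{c,e,f}}
  A14: {{d},{a,d},{b,d},{c,d},{d,f},{a,c,d},{b,d,f}} {{e,f},{c,e,f}}
  A23: {{f},{b,f},{c,f},{d,f},{e,f},{b,d,f},{c,e,f}} {{a,b}} {{a,c},{a,c,d}}
  A24: {{f},{b,d},{b,f},{c,f},{d,f},{e,f},{b,d,f},{c,e,f}} {{c,d},{a,c,d}}
  A34: {{f},{b,f},{c,f},{d,f},{e,f},{b,d,f},{c,e,f}} {{a,d},{a,c,d}}
  A123: {{d,f},{b,d,f}} {{e,f},{c,e,f}} {{a,c,d}}
  A124: {{b,d},{d,f},{b,d,f}} {{c,d},{a,c,d}} {{e,f},{c,e,f}}
  A134: {{a,d},{a,c,d}} {{d,f},{b,d,f}} {{e,f},{c,e,f}}
  A234: {{f},{b,f},{c,f},{d,f},{e,f},{b,d,f},{c,e,f}} {{a,c,d}}
  A1234: {{d,f},{b,d,f}} {{e,f},{c,e,f}} {{a,c,d}}
C dims 7,15,11,3; δ0: rk 5, SNF 1^5; δ1: rk 8, SNF 1^8; δ2: rk 3, SNF 1^3
Ȟ^0 = (7 − 5) − 0 = 2, so Ȟ^0 ≅ Z^2
Ȟ^1 = (15 − 8) − 5 = 2, so Ȟ^1 ≅ Z^2
Ȟ^2 = (11 − 3) − 8 = 0, so Ȟ^2 ≅ 0


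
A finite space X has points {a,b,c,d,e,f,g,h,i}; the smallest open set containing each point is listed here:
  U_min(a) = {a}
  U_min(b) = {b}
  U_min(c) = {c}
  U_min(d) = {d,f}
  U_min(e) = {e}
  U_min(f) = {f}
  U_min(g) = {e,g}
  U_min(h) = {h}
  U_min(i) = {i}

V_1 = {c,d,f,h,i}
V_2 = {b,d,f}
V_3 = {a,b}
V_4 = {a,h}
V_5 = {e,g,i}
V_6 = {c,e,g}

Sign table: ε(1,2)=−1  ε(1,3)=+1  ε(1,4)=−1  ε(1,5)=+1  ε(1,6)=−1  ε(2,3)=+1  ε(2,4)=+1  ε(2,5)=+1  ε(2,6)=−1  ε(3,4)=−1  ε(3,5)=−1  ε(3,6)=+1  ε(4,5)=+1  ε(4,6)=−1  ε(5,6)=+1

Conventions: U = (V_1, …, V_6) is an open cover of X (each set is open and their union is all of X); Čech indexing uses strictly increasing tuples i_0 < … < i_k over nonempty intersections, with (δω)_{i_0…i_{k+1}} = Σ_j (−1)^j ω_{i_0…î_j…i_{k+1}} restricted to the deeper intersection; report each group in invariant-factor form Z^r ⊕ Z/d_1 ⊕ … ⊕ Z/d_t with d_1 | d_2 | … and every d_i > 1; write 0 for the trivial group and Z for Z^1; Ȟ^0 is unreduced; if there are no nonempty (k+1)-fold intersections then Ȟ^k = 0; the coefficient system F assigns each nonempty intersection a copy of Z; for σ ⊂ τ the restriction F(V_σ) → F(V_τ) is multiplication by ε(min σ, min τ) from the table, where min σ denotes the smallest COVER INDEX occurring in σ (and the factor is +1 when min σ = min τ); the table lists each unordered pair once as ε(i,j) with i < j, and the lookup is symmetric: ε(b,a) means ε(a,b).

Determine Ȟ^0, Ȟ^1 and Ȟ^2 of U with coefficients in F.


nerve of the cover:
  V12={d,f} V14={h} V15={i} V16={c} V23={b} V34={a} V56={e,g}
C dims 6,7; δ0: rk 6, SNF 1^5·2
Ȟ^0 = (6 − 6) − 0 = 0, so Ȟ^0 ≅ 0
Ȟ^1 = (7 − 0) − 6 = 1 plus torsion [2], so Ȟ^1 ≅ Z ⊕ Z/2
Ȟ^2 = (0 − 0) − 0 = 0, so Ȟ^2 ≅ 0

Ȟ^0(U;F) ≅ 0, Ȟ^1(U;F) ≅ Z ⊕ Z/2, Ȟ^2(U;F) ≅ 0


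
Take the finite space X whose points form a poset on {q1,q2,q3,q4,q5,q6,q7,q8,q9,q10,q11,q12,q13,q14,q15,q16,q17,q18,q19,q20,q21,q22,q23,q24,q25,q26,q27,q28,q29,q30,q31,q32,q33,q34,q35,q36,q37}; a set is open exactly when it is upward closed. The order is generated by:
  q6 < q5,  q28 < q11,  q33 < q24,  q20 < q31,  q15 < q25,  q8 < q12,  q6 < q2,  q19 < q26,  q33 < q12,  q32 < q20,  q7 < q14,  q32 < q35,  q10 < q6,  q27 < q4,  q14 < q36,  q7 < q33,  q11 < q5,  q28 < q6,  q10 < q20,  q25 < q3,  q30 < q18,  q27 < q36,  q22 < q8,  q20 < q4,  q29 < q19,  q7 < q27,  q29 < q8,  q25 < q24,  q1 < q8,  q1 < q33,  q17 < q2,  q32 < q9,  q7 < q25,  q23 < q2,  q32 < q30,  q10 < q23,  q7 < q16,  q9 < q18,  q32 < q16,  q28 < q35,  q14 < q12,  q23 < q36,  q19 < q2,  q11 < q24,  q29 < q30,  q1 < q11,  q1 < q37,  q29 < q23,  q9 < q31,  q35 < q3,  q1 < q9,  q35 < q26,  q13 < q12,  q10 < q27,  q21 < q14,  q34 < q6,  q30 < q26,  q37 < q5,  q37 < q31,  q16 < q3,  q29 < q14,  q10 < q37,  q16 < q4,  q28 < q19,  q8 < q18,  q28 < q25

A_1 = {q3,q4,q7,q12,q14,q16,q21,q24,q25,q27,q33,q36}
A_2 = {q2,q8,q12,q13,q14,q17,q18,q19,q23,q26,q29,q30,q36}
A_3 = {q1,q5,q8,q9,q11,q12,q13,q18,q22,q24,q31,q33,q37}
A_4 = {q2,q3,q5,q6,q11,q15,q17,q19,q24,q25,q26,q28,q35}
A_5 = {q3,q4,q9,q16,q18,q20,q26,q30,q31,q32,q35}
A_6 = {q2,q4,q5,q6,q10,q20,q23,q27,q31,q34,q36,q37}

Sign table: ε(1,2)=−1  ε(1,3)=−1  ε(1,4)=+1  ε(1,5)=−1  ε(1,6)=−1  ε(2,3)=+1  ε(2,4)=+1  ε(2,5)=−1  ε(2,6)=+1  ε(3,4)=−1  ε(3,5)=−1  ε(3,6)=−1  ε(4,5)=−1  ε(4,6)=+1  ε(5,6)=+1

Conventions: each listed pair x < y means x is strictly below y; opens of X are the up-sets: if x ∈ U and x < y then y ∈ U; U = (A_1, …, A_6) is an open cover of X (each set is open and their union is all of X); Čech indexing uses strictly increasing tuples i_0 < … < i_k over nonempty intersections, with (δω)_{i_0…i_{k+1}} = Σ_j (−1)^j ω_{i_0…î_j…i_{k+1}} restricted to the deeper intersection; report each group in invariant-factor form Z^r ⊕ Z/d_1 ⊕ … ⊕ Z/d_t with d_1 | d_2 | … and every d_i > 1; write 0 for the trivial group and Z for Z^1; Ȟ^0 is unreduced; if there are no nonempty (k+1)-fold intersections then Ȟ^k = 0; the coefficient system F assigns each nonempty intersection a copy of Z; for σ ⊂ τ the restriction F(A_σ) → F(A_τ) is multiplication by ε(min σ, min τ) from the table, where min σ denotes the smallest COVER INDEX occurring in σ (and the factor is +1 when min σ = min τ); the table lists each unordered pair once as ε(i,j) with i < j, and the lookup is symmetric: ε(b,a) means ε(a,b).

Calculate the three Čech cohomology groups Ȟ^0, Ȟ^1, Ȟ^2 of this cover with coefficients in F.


nerve simplices:
  A12={q12,q14,q36} A13={q12,q24,q33} A14={q3,q24,q25} A15={q3,q4,q16} A16={q4,q27,q36} A23={q8,q12,q13,q18} A24={q2,q17,q19,q26} A25={q18,q26,q30} A26={q2,q23,q36} A34={q5,q11,q24} A35={q9,q18,q31} A36={q5,q31,q37} A45={q3,q26,q35} A46={q2,q5,q6} A56={q4,q20,q31}
  A123={q12} A126={q36} A134={q24} A145={q3} A156={q4} A235={q18} A245={q26} A246={q2} A346={q5} A356={q31}
C dims 6,15,10; δ0: rk 6, SNF 1^5·2; δ1: rk 9, SNF 1^9
degree 0: 6−6−0 = 0 → Ȟ^0 ≅ 0
degree 1: 15−9−6 = 0 plus torsion [2] → Ȟ^1 ≅ Z/2
degree 2: 10−0−9 = 1 → Ȟ^2 ≅ Z

Ȟ^0 ≅ 0,  Ȟ^1 ≅ Z/2,  Ȟ^2 ≅ Z


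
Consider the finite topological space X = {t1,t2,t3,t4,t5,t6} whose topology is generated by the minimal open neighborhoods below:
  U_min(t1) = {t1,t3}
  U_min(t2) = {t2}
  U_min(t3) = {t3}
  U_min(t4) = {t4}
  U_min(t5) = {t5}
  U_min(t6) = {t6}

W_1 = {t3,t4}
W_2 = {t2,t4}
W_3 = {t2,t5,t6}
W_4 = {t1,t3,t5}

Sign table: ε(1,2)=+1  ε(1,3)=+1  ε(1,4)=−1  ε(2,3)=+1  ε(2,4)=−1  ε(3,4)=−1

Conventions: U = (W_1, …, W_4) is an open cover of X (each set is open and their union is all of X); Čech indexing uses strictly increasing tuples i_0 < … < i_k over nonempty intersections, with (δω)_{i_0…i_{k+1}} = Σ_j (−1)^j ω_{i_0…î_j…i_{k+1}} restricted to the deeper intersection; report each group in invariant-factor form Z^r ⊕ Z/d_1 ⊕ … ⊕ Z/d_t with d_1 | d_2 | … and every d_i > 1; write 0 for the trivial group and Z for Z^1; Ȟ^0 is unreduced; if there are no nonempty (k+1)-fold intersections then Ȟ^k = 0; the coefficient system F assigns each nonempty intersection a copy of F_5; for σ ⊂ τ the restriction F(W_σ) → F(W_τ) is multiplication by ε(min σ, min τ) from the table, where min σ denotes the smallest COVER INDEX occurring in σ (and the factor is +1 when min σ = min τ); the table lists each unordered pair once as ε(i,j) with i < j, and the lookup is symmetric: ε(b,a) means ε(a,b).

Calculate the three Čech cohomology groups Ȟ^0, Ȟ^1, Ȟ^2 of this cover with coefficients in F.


Ȟ^0 = Z/5,  Ȟ^1 = Z/5,  Ȟ^2 = 0

nerve simplices:
  W12={t4} W14={t3} W23={t2} W34={t5}
C dims 4,4; δ0: rk_F5 3
degree 0: 4−3−0 = 1 → Ȟ^0 ≅ Z/5
degree 1: 4−0−3 = 1 → Ȟ^1 ≅ Z/5
degree 2: 0−0−0 = 0 → Ȟ^2 ≅ 0


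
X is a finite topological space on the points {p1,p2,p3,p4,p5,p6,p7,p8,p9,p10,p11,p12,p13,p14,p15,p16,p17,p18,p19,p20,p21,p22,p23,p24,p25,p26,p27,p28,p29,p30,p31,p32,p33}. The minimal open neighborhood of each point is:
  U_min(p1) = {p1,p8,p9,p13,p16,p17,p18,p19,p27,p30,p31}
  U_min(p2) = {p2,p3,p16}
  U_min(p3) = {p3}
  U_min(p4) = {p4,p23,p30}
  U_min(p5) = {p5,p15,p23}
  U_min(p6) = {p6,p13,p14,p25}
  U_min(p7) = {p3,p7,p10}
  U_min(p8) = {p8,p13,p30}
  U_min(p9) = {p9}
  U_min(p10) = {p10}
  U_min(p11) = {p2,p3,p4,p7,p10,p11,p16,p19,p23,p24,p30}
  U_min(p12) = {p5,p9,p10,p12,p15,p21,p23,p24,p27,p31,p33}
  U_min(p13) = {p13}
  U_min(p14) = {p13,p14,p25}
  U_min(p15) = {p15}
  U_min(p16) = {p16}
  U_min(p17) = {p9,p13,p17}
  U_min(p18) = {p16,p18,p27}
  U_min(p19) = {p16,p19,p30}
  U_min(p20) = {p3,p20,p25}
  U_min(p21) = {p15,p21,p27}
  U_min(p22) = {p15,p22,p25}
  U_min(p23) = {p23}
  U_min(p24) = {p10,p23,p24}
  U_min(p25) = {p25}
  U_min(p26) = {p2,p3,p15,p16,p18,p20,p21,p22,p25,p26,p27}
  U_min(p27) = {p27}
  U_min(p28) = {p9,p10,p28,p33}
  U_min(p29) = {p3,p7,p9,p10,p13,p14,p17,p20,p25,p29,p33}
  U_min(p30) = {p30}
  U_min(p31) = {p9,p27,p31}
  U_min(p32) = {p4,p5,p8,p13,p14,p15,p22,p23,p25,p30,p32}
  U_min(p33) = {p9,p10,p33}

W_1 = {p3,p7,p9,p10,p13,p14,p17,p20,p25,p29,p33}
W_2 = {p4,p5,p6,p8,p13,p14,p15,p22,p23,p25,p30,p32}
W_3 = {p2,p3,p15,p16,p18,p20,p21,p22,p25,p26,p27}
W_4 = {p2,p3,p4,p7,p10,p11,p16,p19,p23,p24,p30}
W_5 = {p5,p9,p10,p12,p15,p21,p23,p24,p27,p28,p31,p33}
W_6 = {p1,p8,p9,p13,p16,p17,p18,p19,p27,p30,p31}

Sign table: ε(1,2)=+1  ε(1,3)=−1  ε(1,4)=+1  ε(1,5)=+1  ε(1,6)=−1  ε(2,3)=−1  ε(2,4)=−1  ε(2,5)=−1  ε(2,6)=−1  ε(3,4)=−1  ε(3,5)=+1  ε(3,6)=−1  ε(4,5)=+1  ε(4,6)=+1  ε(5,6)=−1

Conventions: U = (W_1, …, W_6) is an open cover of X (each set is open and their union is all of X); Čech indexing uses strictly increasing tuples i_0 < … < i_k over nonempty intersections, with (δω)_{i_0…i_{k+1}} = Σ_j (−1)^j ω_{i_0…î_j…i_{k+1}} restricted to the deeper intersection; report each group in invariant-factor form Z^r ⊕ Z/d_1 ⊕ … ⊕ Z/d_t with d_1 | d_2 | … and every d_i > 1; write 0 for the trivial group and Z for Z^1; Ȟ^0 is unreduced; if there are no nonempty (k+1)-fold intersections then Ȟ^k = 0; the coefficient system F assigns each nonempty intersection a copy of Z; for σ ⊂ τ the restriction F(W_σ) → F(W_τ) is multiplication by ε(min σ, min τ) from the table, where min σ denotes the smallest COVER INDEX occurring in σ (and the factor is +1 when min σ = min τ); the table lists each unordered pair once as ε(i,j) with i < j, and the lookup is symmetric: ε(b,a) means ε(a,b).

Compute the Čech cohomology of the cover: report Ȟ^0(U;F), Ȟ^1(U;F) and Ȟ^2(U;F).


Ȟ^0 ≅ 0, Ȟ^1 ≅ Z/2 and Ȟ^2 ≅ Z

cover nerve:
  W12={p13,p14,p25} W13={p3,p20,p25} W14={p3,p7,p10} W15={p9,p10,p33} W16={p9,p13,p17} W23={p15,p22,p25} W24={p4,p23,p30} W25={p5,p15,p23} W26={p8,p13,p30} W34={p2,p3,p16} W35={p15,p21,p27} W36={p16,p18,p27} W45={p10,p23,p24} W46={p16,p19,p30} W56={p9,p27,p31}
  W123={p25} W126={p13} W134={p3} W145={p10} W156={p9} W235={p15} W245={p23} W246={p30} W346={p16} W356={p27}
C dims 6,15,10; δ0: rk 6, SNF 1^5·2; δ1: rk 9, SNF 1^9
Ȟ^0: (6−6)−0=0 ⇒ 0
Ȟ^1: (15−9)−6=0 plus torsion [2] ⇒ Z/2
Ȟ^2: (10−0)−9=1 ⇒ Z


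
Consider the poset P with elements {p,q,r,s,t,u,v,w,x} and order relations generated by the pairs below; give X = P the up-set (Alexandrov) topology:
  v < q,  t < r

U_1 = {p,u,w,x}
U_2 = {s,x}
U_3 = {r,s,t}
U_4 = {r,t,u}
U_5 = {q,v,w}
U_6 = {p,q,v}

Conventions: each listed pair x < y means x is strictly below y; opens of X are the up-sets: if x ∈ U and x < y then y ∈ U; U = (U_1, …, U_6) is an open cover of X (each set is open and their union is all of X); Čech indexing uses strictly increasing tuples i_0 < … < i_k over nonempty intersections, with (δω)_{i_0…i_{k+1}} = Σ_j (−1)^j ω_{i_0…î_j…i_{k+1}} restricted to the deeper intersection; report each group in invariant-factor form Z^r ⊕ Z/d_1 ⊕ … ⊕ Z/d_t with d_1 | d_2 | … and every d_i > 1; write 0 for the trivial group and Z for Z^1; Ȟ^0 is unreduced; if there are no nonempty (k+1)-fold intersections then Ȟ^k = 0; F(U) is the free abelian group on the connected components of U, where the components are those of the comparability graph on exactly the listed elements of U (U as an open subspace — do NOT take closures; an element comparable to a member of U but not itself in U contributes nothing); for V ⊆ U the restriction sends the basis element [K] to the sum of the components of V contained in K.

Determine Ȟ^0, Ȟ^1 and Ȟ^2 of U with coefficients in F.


Ȟ^0(U;F) ≅ Z^7, Ȟ^1(U;F) ≅ 0 and Ȟ^2(U;F) ≅ 0

intersection data:
  U12={x} U14={u} U15={w} U16={p} U23={s} U34={r,t} U56={q,v}
components per intersection:
  U1: {p} {u} {w} {x}
  U2: {s} {x}
  U3: {r,t} {s}
  U4: {r,t} {u}
  U5: {q,v} {w}
  U6: {p} {q,v}
  U12: {x}
  U14: {u}
  U15: {w}
  U16: {p}
  U23: {s}
  U34: {r,t}
  U56: {q,v}
C dims 14,7; δ0: rk 7, SNF 1^7
Ȟ^0 = (14 − 7) − 0 = 7, so Ȟ^0 ≅ Z^7
Ȟ^1 = (7 − 0) − 7 = 0, so Ȟ^1 ≅ 0
Ȟ^2 = (0 − 0) − 0 = 0, so Ȟ^2 ≅ 0


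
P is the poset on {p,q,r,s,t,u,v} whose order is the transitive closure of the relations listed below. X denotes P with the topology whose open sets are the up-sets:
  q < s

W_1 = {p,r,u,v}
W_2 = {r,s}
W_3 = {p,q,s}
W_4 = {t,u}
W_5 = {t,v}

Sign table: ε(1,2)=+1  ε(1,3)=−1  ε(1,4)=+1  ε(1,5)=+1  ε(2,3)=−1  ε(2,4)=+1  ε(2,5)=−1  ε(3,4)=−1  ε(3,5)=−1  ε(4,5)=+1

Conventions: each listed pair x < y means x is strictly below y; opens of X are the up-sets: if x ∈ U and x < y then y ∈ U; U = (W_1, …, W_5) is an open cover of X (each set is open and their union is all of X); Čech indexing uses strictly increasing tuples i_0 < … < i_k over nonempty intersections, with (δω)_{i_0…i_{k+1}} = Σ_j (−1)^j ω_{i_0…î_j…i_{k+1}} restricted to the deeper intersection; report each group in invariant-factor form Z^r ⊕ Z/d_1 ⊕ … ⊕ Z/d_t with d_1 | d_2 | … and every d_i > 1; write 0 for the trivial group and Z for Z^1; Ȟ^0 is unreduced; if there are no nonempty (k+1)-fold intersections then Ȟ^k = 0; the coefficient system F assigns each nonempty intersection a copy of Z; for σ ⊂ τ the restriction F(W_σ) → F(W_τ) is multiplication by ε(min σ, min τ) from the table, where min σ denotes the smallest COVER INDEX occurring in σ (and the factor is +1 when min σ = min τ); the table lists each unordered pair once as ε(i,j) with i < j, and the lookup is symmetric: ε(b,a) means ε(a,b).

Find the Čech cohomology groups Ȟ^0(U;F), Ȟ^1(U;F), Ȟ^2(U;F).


Ȟ^0 ≅ Z; Ȟ^1 ≅ Z^2; Ȟ^2 ≅ 0

nerve of the cover:
  W12={r} W13={p} W14={u} W15={v} W23={s} W45={t}
C dims 5,6; δ0: rk 4, SNF 1^4
Ȟ^0 = (5 − 4) − 0 = 1, so Ȟ^0 ≅ Z
Ȟ^1 = (6 − 0) − 4 = 2, so Ȟ^1 ≅ Z^2
Ȟ^2 = (0 − 0) − 0 = 0, so Ȟ^2 ≅ 0


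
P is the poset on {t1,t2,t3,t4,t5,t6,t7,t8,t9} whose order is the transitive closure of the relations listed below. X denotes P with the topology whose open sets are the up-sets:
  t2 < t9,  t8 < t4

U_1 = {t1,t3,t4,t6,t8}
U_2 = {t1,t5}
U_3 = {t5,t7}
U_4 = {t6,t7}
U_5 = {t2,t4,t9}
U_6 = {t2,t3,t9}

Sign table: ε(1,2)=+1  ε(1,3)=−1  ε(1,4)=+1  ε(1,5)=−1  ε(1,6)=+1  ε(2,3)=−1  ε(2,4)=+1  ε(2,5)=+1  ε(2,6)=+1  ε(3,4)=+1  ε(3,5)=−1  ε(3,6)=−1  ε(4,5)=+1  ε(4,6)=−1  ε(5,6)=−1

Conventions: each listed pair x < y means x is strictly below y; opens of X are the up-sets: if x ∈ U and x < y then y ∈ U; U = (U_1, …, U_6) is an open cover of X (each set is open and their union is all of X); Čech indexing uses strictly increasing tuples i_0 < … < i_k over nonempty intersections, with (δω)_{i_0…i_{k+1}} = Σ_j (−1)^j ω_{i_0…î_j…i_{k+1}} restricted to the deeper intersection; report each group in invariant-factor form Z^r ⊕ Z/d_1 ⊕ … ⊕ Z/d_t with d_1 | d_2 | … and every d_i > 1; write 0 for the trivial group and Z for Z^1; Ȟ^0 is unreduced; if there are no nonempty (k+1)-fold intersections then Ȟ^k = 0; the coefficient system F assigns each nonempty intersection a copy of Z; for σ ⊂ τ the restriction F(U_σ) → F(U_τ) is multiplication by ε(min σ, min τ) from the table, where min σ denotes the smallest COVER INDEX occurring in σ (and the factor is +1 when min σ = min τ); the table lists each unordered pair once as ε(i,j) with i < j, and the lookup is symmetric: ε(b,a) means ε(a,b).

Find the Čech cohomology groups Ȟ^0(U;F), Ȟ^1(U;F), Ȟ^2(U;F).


cover nerve:
  U12={t1} U14={t6} U15={t4} U16={t3} U23={t5} U34={t7} U56={t2,t9}
C dims 6,7; δ0: rk 6, SNF 1^5·2
Ȟ^0: (6−6)−0=0 ⇒ 0
Ȟ^1: (7−0)−6=1 plus torsion [2] ⇒ Z ⊕ Z/2
Ȟ^2: (0−0)−0=0 ⇒ 0

Ȟ^0 ≅ 0,  Ȟ^1 ≅ Z ⊕ Z/2,  Ȟ^2 ≅ 0


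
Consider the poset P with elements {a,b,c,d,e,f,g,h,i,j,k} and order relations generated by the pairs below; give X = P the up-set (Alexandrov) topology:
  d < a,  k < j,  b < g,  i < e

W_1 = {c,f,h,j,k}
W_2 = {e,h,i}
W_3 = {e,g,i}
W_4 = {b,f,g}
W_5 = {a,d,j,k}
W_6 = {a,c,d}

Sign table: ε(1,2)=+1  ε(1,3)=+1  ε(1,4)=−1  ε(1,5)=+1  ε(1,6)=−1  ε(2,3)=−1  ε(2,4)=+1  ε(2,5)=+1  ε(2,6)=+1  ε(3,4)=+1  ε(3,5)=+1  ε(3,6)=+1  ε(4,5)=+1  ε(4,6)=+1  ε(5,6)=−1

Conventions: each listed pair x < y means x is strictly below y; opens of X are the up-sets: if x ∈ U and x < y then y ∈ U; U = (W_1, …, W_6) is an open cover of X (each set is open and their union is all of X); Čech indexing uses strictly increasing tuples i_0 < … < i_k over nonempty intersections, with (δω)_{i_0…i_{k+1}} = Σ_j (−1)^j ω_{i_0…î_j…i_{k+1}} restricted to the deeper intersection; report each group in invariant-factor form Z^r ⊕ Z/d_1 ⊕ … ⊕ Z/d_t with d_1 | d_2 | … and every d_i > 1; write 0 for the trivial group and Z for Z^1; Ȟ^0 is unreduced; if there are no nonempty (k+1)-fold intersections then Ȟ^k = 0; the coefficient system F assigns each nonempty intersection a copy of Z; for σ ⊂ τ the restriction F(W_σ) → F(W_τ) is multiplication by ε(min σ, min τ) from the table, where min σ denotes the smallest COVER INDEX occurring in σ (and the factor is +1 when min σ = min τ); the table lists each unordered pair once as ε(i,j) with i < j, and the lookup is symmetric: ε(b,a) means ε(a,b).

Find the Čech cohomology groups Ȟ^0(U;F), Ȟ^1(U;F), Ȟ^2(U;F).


cover nerve:
  W12={h} W14={f} W15={j,k} W16={c} W23={e,i} W34={g} W56={a,d}
C dims 6,7; δ0: rk 5, SNF 1^5
Ȟ^0: (6−5)−0=1 ⇒ Z
Ȟ^1: (7−0)−5=2 ⇒ Z^2
Ȟ^2: (0−0)−0=0 ⇒ 0

Ȟ^0 = Z, Ȟ^1 = Z^2, Ȟ^2 = 0


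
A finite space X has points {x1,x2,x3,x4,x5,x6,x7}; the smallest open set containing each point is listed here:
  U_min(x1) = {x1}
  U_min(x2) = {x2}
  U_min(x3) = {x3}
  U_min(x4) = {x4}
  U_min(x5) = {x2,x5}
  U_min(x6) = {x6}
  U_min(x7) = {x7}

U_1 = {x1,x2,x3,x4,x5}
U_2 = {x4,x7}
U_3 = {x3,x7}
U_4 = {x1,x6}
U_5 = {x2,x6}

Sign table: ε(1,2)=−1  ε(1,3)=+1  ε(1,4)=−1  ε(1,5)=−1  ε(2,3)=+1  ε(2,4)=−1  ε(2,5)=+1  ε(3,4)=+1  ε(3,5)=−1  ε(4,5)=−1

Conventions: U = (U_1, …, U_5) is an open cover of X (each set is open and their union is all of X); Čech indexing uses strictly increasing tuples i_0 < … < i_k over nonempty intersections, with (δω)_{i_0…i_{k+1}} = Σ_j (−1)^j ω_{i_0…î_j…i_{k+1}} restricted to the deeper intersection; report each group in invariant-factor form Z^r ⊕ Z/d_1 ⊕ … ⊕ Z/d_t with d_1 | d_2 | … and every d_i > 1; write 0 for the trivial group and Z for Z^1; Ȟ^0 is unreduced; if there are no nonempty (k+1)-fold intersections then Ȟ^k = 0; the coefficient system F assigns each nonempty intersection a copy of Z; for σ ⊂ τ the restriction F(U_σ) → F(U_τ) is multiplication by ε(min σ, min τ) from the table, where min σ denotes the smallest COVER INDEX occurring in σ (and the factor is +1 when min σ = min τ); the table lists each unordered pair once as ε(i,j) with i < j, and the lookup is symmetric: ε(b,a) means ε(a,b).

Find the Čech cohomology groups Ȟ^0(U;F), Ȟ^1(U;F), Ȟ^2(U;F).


cover nerve:
  U12={x4} U13={x3} U14={x1} U15={x2} U23={x7} U45={x6}
C dims 5,6; δ0: rk 5, SNF 1^4·2
Ȟ^0: (5−5)−0=0 ⇒ 0
Ȟ^1: (6−0)−5=1 plus torsion [2] ⇒ Z ⊕ Z/2
Ȟ^2: (0−0)−0=0 ⇒ 0

Ȟ^0 ≅ 0; Ȟ^1 ≅ Z ⊕ Z/2; Ȟ^2 ≅ 0


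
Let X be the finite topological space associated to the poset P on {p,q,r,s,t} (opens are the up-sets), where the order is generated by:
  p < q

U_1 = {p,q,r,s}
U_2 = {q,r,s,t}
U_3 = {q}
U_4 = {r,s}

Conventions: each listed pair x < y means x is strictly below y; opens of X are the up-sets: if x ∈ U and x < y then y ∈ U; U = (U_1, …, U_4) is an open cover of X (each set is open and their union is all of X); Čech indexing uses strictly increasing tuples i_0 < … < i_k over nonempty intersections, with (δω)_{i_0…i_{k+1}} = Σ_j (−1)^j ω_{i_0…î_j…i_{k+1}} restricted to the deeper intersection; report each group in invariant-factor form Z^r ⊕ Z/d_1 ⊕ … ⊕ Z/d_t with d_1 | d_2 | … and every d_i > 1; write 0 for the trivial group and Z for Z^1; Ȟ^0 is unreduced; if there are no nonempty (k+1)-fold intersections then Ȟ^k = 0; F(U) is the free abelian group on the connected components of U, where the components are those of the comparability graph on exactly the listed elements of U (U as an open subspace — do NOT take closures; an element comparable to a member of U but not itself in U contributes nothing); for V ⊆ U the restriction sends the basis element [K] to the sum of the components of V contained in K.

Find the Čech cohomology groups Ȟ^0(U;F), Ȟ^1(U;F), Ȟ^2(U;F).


Ȟ^0 = Z^4, Ȟ^1 = 0, Ȟ^2 = 0

nerve of the cover:
  U12={q,r,s} U13={q} U14={r,s} U23={q} U24={r,s}
  U123={q} U124={r,s}
components per intersection:
  U1: {p,q} {r} {s}
  U2: {q} {r} {s} {t}
  U3: {q}
  U4: {r} {s}
  U12: {q} {r} {s}
  U13: {q}
  U14: {r} {s}
  U23: {q}
  U24: {r} {s}
  U123: {q}
  U124: {r} {s}
C dims 10,9,3; δ0: rk 6, SNF 1^6; δ1: rk 3, SNF 1^3
Ȟ^0 = (10 − 6) − 0 = 4, so Ȟ^0 ≅ Z^4
Ȟ^1 = (9 − 3) − 6 = 0, so Ȟ^1 ≅ 0
Ȟ^2 = (3 − 0) − 3 = 0, so Ȟ^2 ≅ 0


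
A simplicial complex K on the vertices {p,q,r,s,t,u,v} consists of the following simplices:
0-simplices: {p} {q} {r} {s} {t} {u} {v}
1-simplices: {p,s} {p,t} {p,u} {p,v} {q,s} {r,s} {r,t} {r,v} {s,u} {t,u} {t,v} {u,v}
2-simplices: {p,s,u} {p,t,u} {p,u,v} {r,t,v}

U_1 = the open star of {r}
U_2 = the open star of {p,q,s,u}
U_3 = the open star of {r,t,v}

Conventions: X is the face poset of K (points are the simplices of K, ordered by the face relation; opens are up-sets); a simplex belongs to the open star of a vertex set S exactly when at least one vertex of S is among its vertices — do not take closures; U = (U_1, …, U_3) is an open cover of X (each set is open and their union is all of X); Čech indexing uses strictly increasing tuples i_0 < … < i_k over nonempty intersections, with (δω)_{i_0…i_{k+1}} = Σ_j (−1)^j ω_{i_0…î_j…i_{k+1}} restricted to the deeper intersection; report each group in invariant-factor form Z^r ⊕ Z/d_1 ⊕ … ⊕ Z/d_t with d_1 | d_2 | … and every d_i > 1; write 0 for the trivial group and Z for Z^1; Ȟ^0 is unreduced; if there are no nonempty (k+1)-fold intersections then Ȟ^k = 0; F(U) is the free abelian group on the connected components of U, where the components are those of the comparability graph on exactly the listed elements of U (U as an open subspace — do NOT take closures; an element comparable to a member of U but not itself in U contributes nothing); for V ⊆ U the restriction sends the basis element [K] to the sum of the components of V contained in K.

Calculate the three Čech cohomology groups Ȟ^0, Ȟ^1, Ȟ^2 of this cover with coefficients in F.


Ȟ^0 ≅ Z,  Ȟ^1 ≅ Z^2,  Ȟ^2 ≅ 0

nerve simplices:
  U1={{r},{r,s},{r,t},{r,v},{r,t,v}} U2={{p},{q},{s},{u},{p,s},{p,t},{p,u},{p,v},{q,s},{r,s},{s,u},{t,u},{u,v},{p,s,u},{p,t,u},{p,u,v}} U3={{r},{t},{v},{p,t},{p,v},{r,s},{r,t},{r,v},{t,u},{t,v},{u,v},{p,t,u},{p,u,v},{r,t,v}}
  U12={{r,s}} U13={{r},{r,s},{r,t},{r,v},{r,t,v}} U23={{p,t},{p,v},{r,s},{t,u},{u,v},{p,t,u},{p,u,v}}
  U123={{r,s}}
components per intersection:
  U1: {{r},{r,s},{r,t},{r,v},{r,t,v}}
  U2: {{p},{q},{s},{u},{p,s},{p,t},{p,u},{p,v},{q,s},{r,s},{s,u},{t,u},{u,v},{p,s,u},{p,t,u},{p,u,v}}
  U3: {{r},{t},{v},{p,t},{p,v},{r,s},{r,t},{r,v},{t,u},{t,v},{u,v},{p,t,u},{p,u,v},{r,t,v}}
  U12: {{r,s}}
  U13: {{r},{r,s},{r,t},{r,v},{r,t,v}}
  U23: {{p,t},{t,u},{p,t,u}} {{p,v},{u,v},{p,u,v}} {{r,s}}
  U123: {{r,s}}
C dims 3,5,1; δ0: rk 2, SNF 1^2; δ1: rk 1, SNF 1^1
degree 0: 3−2−0 = 1 → Ȟ^0 ≅ Z
degree 1: 5−1−2 = 2 → Ȟ^1 ≅ Z^2
degree 2: 1−0−1 = 0 → Ȟ^2 ≅ 0
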